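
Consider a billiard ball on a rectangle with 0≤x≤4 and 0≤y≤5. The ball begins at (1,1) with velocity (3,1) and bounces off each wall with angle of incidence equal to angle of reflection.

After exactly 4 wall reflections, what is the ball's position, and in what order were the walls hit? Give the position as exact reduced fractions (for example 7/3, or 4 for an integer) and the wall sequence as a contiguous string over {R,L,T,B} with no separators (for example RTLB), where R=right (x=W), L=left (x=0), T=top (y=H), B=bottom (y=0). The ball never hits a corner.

1. t=1 → R at (4,2); v=(-3,1)
2. t=4/3 → L at (0,10/3); v=(3,1)
3. t=4/3 → R at (4,14/3); v=(-3,1)
4. t=1/3 → T at (3,5); v=(-3,-1)

Final position: (3,5)
Wall sequence: RLRT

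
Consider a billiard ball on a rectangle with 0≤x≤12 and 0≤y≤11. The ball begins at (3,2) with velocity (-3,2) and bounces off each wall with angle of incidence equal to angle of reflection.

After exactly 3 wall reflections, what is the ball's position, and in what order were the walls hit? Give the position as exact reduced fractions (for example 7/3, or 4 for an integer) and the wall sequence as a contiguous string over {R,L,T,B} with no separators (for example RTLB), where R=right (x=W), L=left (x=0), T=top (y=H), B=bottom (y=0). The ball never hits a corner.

1. t=1 → L at (0,4); v=(3,2)
2. t=7/2 → T at (21/2,11); v=(3,-2)
3. t=1/2 → R at (12,10); v=(-3,-2)

Final position: (12,10)
Wall sequence: LTR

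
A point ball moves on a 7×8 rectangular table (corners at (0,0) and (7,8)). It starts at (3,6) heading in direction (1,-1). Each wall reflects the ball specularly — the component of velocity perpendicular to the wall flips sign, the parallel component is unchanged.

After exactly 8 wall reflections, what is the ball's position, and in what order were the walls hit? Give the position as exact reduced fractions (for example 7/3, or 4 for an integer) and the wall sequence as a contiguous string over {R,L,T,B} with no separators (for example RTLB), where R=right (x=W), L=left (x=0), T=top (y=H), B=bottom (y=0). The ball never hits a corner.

1. t=4 → R at (7,2); v=(-1,-1)
2. t=2 → B at (5,0); v=(-1,1)
3. t=5 → L at (0,5); v=(1,1)
4. t=3 → T at (3,8); v=(1,-1)
5. t=4 → R at (7,4); v=(-1,-1)
6. t=4 → B at (3,0); v=(-1,1)
7. t=3 → L at (0,3); v=(1,1)
8. t=5 → T at (5,8); v=(1,-1)

Final position: (5,8)
Wall sequence: RBLTRBLT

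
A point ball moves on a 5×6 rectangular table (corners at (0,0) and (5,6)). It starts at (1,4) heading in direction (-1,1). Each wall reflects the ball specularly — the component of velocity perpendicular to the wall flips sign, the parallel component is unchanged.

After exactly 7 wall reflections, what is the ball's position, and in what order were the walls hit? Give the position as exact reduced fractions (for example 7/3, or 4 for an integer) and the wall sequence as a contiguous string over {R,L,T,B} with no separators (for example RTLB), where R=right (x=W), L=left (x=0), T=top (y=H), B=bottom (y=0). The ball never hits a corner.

Final position: (5,4)
Wall sequence: LTRBLTR

1. t=1 → L at (0,5); v=(1,1)
2. t=1 → T at (1,6); v=(1,-1)
3. t=4 → R at (5,2); v=(-1,-1)
4. t=2 → B at (3,0); v=(-1,1)
5. t=3 → L at (0,3); v=(1,1)
6. t=3 → T at (3,6); v=(1,-1)
7. t=2 → R at (5,4); v=(-1,-1)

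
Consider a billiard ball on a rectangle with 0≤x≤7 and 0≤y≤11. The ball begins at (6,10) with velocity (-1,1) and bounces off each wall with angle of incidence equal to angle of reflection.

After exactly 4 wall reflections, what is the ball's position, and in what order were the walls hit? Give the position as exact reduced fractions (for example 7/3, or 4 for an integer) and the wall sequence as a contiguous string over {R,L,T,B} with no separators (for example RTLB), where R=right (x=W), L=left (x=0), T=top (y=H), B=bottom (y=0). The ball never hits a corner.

Final position: (7,1)
Wall sequence: TLBR

1. t=1 → T at (5,11); v=(-1,-1)
2. t=5 → L at (0,6); v=(1,-1)
3. t=6 → B at (6,0); v=(1,1)
4. t=1 → R at (7,1); v=(-1,1)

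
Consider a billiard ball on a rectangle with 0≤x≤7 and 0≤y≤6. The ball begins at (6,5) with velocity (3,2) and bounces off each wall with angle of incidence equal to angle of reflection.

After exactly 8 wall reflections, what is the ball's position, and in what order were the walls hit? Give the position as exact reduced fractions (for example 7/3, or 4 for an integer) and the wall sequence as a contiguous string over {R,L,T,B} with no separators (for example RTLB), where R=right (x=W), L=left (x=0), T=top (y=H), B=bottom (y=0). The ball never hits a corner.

1. t=1/3 → R at (7,17/3); v=(-3,2)
2. t=1/6 → T at (13/2,6); v=(-3,-2)
3. t=13/6 → L at (0,5/3); v=(3,-2)
4. t=5/6 → B at (5/2,0); v=(3,2)
5. t=3/2 → R at (7,3); v=(-3,2)
6. t=3/2 → T at (5/2,6); v=(-3,-2)
7. t=5/6 → L at (0,13/3); v=(3,-2)
8. t=13/6 → B at (13/2,0); v=(3,2)

Final position: (13/2,0)
Wall sequence: RTLBRTLB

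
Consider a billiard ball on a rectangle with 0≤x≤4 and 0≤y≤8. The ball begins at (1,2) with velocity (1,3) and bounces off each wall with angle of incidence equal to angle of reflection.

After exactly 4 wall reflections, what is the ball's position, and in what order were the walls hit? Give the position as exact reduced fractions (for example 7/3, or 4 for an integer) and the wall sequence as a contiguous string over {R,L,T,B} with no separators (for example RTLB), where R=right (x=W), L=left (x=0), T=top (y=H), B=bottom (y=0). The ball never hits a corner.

Final position: (0,7)
Wall sequence: TRBL

1. t=2 → T at (3,8); v=(1,-3)
2. t=1 → R at (4,5); v=(-1,-3)
3. t=5/3 → B at (7/3,0); v=(-1,3)
4. t=7/3 → L at (0,7); v=(1,3)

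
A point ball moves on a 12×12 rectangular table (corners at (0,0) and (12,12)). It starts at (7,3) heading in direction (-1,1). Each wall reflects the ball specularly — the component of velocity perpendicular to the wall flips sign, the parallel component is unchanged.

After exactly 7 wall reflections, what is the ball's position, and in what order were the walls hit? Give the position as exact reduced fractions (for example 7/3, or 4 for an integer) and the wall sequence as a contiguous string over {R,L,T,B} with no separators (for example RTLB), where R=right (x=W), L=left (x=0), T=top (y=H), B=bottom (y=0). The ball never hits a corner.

Final position: (12,2)
Wall sequence: LTRBLTR

1. t=7 → L at (0,10); v=(1,1)
2. t=2 → T at (2,12); v=(1,-1)
3. t=10 → R at (12,2); v=(-1,-1)
4. t=2 → B at (10,0); v=(-1,1)
5. t=10 → L at (0,10); v=(1,1)
6. t=2 → T at (2,12); v=(1,-1)
7. t=10 → R at (12,2); v=(-1,-1)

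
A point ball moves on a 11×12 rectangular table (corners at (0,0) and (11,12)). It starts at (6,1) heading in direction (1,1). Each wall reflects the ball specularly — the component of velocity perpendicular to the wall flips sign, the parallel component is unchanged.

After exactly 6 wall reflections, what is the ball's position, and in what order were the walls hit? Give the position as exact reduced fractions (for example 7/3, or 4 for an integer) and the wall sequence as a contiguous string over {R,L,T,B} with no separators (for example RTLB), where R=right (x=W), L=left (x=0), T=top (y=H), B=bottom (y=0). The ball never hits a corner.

Final position: (3,12)
Wall sequence: RTLBRT

1. t=5 → R at (11,6); v=(-1,1)
2. t=6 → T at (5,12); v=(-1,-1)
3. t=5 → L at (0,7); v=(1,-1)
4. t=7 → B at (7,0); v=(1,1)
5. t=4 → R at (11,4); v=(-1,1)
6. t=8 → T at (3,12); v=(-1,-1)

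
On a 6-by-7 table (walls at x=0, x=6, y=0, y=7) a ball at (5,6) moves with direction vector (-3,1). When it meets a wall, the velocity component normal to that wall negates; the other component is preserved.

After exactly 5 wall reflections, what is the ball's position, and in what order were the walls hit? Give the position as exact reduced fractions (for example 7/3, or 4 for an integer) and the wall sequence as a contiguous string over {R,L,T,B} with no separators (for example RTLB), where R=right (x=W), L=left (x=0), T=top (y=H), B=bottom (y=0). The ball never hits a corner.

1. t=1 → T at (2,7); v=(-3,-1)
2. t=2/3 → L at (0,19/3); v=(3,-1)
3. t=2 → R at (6,13/3); v=(-3,-1)
4. t=2 → L at (0,7/3); v=(3,-1)
5. t=2 → R at (6,1/3); v=(-3,-1)

Final position: (6,1/3)
Wall sequence: TLRLR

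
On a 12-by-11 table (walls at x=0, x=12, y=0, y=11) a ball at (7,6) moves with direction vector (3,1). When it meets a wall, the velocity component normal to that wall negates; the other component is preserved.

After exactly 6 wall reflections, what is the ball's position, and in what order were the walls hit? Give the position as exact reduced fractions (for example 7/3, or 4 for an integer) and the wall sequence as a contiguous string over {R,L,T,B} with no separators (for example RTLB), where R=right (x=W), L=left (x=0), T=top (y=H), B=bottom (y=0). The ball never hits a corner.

1. t=5/3 → R at (12,23/3); v=(-3,1)
2. t=10/3 → T at (2,11); v=(-3,-1)
3. t=2/3 → L at (0,31/3); v=(3,-1)
4. t=4 → R at (12,19/3); v=(-3,-1)
5. t=4 → L at (0,7/3); v=(3,-1)
6. t=7/3 → B at (7,0); v=(3,1)

Final position: (7,0)
Wall sequence: RTLRLB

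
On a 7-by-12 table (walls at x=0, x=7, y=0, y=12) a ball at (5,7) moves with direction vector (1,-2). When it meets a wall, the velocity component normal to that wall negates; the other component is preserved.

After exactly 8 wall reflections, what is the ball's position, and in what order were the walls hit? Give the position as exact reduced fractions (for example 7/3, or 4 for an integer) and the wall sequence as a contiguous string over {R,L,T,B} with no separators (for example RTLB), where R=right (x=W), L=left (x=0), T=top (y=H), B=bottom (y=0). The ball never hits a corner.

1. t=2 → R at (7,3); v=(-1,-2)
2. t=3/2 → B at (11/2,0); v=(-1,2)
3. t=11/2 → L at (0,11); v=(1,2)
4. t=1/2 → T at (1/2,12); v=(1,-2)
5. t=6 → B at (13/2,0); v=(1,2)
6. t=1/2 → R at (7,1); v=(-1,2)
7. t=11/2 → T at (3/2,12); v=(-1,-2)
8. t=3/2 → L at (0,9); v=(1,-2)

Final position: (0,9)
Wall sequence: RBLTBRTL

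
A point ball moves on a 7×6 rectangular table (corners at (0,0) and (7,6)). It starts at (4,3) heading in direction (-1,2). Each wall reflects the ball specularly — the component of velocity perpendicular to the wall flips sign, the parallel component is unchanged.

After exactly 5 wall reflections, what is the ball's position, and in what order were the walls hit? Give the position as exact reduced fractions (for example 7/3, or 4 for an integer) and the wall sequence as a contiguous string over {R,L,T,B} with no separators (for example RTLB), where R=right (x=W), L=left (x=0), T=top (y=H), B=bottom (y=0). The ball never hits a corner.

1. t=3/2 → T at (5/2,6); v=(-1,-2)
2. t=5/2 → L at (0,1); v=(1,-2)
3. t=1/2 → B at (1/2,0); v=(1,2)
4. t=3 → T at (7/2,6); v=(1,-2)
5. t=3 → B at (13/2,0); v=(1,2)

Final position: (13/2,0)
Wall sequence: TLBTB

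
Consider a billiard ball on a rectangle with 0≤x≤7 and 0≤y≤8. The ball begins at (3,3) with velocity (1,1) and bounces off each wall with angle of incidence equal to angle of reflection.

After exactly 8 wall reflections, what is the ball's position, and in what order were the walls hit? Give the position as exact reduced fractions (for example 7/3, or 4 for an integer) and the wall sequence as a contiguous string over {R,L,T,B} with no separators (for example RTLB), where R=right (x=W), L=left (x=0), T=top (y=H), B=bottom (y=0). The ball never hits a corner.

Final position: (4,0)
Wall sequence: RTLBRTLB

1. t=4 → R at (7,7); v=(-1,1)
2. t=1 → T at (6,8); v=(-1,-1)
3. t=6 → L at (0,2); v=(1,-1)
4. t=2 → B at (2,0); v=(1,1)
5. t=5 → R at (7,5); v=(-1,1)
6. t=3 → T at (4,8); v=(-1,-1)
7. t=4 → L at (0,4); v=(1,-1)
8. t=4 → B at (4,0); v=(1,1)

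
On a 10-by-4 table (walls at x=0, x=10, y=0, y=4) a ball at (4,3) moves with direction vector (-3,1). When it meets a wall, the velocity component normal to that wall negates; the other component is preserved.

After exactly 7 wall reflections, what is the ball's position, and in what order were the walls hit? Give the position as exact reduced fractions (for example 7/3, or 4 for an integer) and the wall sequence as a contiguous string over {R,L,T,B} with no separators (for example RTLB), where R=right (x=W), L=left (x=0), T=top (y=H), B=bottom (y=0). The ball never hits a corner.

Final position: (10,5/3)
Wall sequence: TLRBLTR

1. t=1 → T at (1,4); v=(-3,-1)
2. t=1/3 → L at (0,11/3); v=(3,-1)
3. t=10/3 → R at (10,1/3); v=(-3,-1)
4. t=1/3 → B at (9,0); v=(-3,1)
5. t=3 → L at (0,3); v=(3,1)
6. t=1 → T at (3,4); v=(3,-1)
7. t=7/3 → R at (10,5/3); v=(-3,-1)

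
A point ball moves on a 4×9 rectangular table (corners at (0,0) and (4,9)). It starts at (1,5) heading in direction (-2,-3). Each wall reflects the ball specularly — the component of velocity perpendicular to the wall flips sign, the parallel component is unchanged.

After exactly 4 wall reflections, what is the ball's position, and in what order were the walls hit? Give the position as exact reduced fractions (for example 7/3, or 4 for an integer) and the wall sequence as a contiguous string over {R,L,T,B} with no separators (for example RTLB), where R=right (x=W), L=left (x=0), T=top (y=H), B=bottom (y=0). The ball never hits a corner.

Final position: (0,17/2)
Wall sequence: LBRL

1. t=1/2 → L at (0,7/2); v=(2,-3)
2. t=7/6 → B at (7/3,0); v=(2,3)
3. t=5/6 → R at (4,5/2); v=(-2,3)
4. t=2 → L at (0,17/2); v=(2,3)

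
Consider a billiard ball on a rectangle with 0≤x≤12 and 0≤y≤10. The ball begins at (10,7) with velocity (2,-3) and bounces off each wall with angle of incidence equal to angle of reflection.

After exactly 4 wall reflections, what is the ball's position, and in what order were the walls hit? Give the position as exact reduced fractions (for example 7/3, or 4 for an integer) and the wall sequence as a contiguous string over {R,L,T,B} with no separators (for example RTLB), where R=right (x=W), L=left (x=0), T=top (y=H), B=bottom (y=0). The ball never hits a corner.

Final position: (0,6)
Wall sequence: RBTL

1. t=1 → R at (12,4); v=(-2,-3)
2. t=4/3 → B at (28/3,0); v=(-2,3)
3. t=10/3 → T at (8/3,10); v=(-2,-3)
4. t=4/3 → L at (0,6); v=(2,-3)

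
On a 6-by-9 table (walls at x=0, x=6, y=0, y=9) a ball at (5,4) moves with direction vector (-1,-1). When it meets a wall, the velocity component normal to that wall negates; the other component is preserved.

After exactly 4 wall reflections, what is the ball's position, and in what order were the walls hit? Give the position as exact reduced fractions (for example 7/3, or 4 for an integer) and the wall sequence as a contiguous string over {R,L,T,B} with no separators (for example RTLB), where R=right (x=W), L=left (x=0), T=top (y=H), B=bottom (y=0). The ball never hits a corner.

1. t=4 → B at (1,0); v=(-1,1)
2. t=1 → L at (0,1); v=(1,1)
3. t=6 → R at (6,7); v=(-1,1)
4. t=2 → T at (4,9); v=(-1,-1)

Final position: (4,9)
Wall sequence: BLRT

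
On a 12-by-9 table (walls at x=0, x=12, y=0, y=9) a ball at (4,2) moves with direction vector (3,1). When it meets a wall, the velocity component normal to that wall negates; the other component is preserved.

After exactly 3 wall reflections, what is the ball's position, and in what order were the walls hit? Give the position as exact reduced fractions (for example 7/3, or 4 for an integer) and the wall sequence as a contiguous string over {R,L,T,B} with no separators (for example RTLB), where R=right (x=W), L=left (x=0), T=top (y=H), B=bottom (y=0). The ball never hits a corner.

Final position: (1,9)
Wall sequence: RLT

1. t=8/3 → R at (12,14/3); v=(-3,1)
2. t=4 → L at (0,26/3); v=(3,1)
3. t=1/3 → T at (1,9); v=(3,-1)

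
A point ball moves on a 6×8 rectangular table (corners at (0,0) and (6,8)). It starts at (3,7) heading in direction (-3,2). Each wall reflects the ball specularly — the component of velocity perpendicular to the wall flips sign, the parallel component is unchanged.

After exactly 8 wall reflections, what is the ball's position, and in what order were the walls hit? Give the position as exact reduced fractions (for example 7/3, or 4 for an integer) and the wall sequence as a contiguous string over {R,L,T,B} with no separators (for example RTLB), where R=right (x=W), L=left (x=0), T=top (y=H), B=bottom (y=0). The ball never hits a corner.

Final position: (0,7)
Wall sequence: TLRBLRTL

1. t=1/2 → T at (3/2,8); v=(-3,-2)
2. t=1/2 → L at (0,7); v=(3,-2)
3. t=2 → R at (6,3); v=(-3,-2)
4. t=3/2 → B at (3/2,0); v=(-3,2)
5. t=1/2 → L at (0,1); v=(3,2)
6. t=2 → R at (6,5); v=(-3,2)
7. t=3/2 → T at (3/2,8); v=(-3,-2)
8. t=1/2 → L at (0,7); v=(3,-2)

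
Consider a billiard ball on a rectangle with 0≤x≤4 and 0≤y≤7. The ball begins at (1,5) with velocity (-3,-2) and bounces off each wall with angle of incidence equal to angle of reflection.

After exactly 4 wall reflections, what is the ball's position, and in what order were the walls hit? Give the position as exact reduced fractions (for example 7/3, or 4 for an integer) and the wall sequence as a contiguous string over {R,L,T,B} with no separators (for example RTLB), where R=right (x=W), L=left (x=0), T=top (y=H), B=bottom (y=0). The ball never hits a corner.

1. t=1/3 → L at (0,13/3); v=(3,-2)
2. t=4/3 → R at (4,5/3); v=(-3,-2)
3. t=5/6 → B at (3/2,0); v=(-3,2)
4. t=1/2 → L at (0,1); v=(3,2)

Final position: (0,1)
Wall sequence: LRBL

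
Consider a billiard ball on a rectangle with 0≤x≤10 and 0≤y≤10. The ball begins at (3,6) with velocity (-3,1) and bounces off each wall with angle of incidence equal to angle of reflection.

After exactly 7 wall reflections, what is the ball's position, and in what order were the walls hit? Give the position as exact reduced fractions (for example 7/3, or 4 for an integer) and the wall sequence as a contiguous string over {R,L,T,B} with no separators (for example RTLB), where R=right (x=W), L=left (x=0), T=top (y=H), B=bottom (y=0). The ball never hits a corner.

1. t=1 → L at (0,7); v=(3,1)
2. t=3 → T at (9,10); v=(3,-1)
3. t=1/3 → R at (10,29/3); v=(-3,-1)
4. t=10/3 → L at (0,19/3); v=(3,-1)
5. t=10/3 → R at (10,3); v=(-3,-1)
6. t=3 → B at (1,0); v=(-3,1)
7. t=1/3 → L at (0,1/3); v=(3,1)

Final position: (0,1/3)
Wall sequence: LTRLRBL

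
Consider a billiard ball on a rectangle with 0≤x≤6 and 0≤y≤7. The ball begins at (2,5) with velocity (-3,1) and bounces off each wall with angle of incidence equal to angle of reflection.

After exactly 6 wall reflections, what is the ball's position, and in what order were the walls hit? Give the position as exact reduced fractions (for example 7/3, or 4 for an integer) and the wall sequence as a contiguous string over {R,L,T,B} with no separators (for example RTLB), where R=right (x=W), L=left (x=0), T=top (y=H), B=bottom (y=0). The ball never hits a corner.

1. t=2/3 → L at (0,17/3); v=(3,1)
2. t=4/3 → T at (4,7); v=(3,-1)
3. t=2/3 → R at (6,19/3); v=(-3,-1)
4. t=2 → L at (0,13/3); v=(3,-1)
5. t=2 → R at (6,7/3); v=(-3,-1)
6. t=2 → L at (0,1/3); v=(3,-1)

Final position: (0,1/3)
Wall sequence: LTRLRL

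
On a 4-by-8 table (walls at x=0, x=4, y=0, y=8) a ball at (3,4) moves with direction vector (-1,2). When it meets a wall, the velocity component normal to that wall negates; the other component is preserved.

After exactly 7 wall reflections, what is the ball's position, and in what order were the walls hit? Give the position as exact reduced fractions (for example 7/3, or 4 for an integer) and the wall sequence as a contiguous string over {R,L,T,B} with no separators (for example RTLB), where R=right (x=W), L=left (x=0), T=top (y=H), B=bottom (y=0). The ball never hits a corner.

1. t=2 → T at (1,8); v=(-1,-2)
2. t=1 → L at (0,6); v=(1,-2)
3. t=3 → B at (3,0); v=(1,2)
4. t=1 → R at (4,2); v=(-1,2)
5. t=3 → T at (1,8); v=(-1,-2)
6. t=1 → L at (0,6); v=(1,-2)
7. t=3 → B at (3,0); v=(1,2)

Final position: (3,0)
Wall sequence: TLBRTLB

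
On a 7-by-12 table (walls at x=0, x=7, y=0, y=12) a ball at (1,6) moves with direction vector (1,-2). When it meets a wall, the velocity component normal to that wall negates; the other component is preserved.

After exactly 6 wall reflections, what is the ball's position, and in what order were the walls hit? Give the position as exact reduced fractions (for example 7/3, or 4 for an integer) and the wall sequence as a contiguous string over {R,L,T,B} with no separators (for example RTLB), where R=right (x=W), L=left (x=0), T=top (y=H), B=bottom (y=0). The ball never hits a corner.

1. t=3 → B at (4,0); v=(1,2)
2. t=3 → R at (7,6); v=(-1,2)
3. t=3 → T at (4,12); v=(-1,-2)
4. t=4 → L at (0,4); v=(1,-2)
5. t=2 → B at (2,0); v=(1,2)
6. t=5 → R at (7,10); v=(-1,2)

Final position: (7,10)
Wall sequence: BRTLBR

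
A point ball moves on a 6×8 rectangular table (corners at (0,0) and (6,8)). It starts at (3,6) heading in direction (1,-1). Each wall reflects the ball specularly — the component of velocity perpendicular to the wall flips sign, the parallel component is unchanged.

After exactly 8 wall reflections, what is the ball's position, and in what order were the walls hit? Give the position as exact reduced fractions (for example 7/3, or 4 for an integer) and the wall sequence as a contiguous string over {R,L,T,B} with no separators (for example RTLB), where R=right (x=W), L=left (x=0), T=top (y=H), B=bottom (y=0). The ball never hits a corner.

Final position: (6,5)
Wall sequence: RBLTRLBR

1. t=3 → R at (6,3); v=(-1,-1)
2. t=3 → B at (3,0); v=(-1,1)
3. t=3 → L at (0,3); v=(1,1)
4. t=5 → T at (5,8); v=(1,-1)
5. t=1 → R at (6,7); v=(-1,-1)
6. t=6 → L at (0,1); v=(1,-1)
7. t=1 → B at (1,0); v=(1,1)
8. t=5 → R at (6,5); v=(-1,1)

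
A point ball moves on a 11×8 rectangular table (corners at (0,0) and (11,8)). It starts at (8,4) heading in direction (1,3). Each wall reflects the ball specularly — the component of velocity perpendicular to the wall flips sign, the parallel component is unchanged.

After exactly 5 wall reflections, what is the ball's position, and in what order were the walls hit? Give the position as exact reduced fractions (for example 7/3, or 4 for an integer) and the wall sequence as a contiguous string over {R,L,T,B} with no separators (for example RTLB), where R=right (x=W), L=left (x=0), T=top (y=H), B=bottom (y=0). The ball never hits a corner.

1. t=4/3 → T at (28/3,8); v=(1,-3)
2. t=5/3 → R at (11,3); v=(-1,-3)
3. t=1 → B at (10,0); v=(-1,3)
4. t=8/3 → T at (22/3,8); v=(-1,-3)
5. t=8/3 → B at (14/3,0); v=(-1,3)

Final position: (14/3,0)
Wall sequence: TRBTB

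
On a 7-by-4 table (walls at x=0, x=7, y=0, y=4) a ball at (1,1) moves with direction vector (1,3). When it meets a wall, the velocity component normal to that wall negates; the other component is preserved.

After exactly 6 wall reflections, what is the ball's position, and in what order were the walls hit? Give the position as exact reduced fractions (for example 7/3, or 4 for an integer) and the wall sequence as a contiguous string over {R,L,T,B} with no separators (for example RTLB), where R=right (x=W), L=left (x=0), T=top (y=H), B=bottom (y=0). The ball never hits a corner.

1. t=1 → T at (2,4); v=(1,-3)
2. t=4/3 → B at (10/3,0); v=(1,3)
3. t=4/3 → T at (14/3,4); v=(1,-3)
4. t=4/3 → B at (6,0); v=(1,3)
5. t=1 → R at (7,3); v=(-1,3)
6. t=1/3 → T at (20/3,4); v=(-1,-3)

Final position: (20/3,4)
Wall sequence: TBTBRT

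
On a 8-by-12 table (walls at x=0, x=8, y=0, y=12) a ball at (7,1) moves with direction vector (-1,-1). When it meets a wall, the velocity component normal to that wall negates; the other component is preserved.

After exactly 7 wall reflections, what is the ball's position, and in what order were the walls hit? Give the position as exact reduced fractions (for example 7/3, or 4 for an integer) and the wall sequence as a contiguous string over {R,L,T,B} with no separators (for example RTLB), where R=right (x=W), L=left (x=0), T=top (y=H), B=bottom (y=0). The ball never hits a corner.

1. t=1 → B at (6,0); v=(-1,1)
2. t=6 → L at (0,6); v=(1,1)
3. t=6 → T at (6,12); v=(1,-1)
4. t=2 → R at (8,10); v=(-1,-1)
5. t=8 → L at (0,2); v=(1,-1)
6. t=2 → B at (2,0); v=(1,1)
7. t=6 → R at (8,6); v=(-1,1)

Final position: (8,6)
Wall sequence: BLTRLBR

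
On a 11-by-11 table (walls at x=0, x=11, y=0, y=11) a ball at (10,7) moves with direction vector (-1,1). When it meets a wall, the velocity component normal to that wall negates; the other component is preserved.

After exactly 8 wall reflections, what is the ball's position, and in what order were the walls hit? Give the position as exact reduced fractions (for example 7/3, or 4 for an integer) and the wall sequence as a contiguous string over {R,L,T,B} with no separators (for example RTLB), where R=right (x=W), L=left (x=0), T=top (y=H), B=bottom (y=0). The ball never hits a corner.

Final position: (11,6)
Wall sequence: TLBRTLBR

1. t=4 → T at (6,11); v=(-1,-1)
2. t=6 → L at (0,5); v=(1,-1)
3. t=5 → B at (5,0); v=(1,1)
4. t=6 → R at (11,6); v=(-1,1)
5. t=5 → T at (6,11); v=(-1,-1)
6. t=6 → L at (0,5); v=(1,-1)
7. t=5 → B at (5,0); v=(1,1)
8. t=6 → R at (11,6); v=(-1,1)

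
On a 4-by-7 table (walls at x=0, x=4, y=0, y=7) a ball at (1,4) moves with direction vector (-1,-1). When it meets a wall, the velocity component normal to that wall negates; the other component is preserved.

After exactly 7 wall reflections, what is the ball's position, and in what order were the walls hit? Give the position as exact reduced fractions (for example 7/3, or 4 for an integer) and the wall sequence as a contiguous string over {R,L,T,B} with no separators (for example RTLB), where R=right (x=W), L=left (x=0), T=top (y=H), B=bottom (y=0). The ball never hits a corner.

Final position: (0,1)
Wall sequence: LBRLTRL

1. t=1 → L at (0,3); v=(1,-1)
2. t=3 → B at (3,0); v=(1,1)
3. t=1 → R at (4,1); v=(-1,1)
4. t=4 → L at (0,5); v=(1,1)
5. t=2 → T at (2,7); v=(1,-1)
6. t=2 → R at (4,5); v=(-1,-1)
7. t=4 → L at (0,1); v=(1,-1)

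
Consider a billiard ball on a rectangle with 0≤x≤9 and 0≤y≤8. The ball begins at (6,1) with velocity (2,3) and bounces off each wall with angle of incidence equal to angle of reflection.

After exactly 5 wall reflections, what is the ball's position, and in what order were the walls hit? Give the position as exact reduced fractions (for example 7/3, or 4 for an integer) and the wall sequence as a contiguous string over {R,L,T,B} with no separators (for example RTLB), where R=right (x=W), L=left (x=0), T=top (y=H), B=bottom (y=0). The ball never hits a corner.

Final position: (10/3,8)
Wall sequence: RTBLT

1. t=3/2 → R at (9,11/2); v=(-2,3)
2. t=5/6 → T at (22/3,8); v=(-2,-3)
3. t=8/3 → B at (2,0); v=(-2,3)
4. t=1 → L at (0,3); v=(2,3)
5. t=5/3 → T at (10/3,8); v=(2,-3)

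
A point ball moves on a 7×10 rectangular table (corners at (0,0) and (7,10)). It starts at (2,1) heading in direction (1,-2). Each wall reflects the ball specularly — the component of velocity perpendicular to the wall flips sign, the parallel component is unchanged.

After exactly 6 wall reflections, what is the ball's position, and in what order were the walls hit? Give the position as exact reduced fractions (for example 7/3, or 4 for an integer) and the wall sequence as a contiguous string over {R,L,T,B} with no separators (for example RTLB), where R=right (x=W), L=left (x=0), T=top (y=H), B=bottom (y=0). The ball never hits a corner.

Final position: (7/2,10)
Wall sequence: BRTBLT

1. t=1/2 → B at (5/2,0); v=(1,2)
2. t=9/2 → R at (7,9); v=(-1,2)
3. t=1/2 → T at (13/2,10); v=(-1,-2)
4. t=5 → B at (3/2,0); v=(-1,2)
5. t=3/2 → L at (0,3); v=(1,2)
6. t=7/2 → T at (7/2,10); v=(1,-2)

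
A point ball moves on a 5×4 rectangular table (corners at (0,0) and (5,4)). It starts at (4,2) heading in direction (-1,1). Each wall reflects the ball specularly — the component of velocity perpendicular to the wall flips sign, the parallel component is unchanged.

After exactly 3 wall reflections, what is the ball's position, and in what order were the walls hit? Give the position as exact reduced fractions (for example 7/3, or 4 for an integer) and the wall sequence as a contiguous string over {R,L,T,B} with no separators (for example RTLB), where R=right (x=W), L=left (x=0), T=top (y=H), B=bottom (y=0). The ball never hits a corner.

1. t=2 → T at (2,4); v=(-1,-1)
2. t=2 → L at (0,2); v=(1,-1)
3. t=2 → B at (2,0); v=(1,1)

Final position: (2,0)
Wall sequence: TLB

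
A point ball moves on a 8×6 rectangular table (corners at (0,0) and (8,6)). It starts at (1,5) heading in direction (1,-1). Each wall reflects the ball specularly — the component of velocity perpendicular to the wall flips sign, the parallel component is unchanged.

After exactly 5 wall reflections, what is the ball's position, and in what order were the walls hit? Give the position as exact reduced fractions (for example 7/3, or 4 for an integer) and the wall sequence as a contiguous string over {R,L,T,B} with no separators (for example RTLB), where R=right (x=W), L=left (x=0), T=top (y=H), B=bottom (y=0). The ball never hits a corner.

Final position: (2,0)
Wall sequence: BRTLB

1. t=5 → B at (6,0); v=(1,1)
2. t=2 → R at (8,2); v=(-1,1)
3. t=4 → T at (4,6); v=(-1,-1)
4. t=4 → L at (0,2); v=(1,-1)
5. t=2 → B at (2,0); v=(1,1)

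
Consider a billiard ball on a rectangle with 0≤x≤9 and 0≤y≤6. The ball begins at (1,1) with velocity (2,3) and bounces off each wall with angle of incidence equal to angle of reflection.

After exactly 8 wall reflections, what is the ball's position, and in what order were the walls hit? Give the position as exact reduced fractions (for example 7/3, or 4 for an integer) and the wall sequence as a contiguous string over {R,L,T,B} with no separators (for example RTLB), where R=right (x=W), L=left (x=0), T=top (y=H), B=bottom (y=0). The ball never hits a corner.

1. t=5/3 → T at (13/3,6); v=(2,-3)
2. t=2 → B at (25/3,0); v=(2,3)
3. t=1/3 → R at (9,1); v=(-2,3)
4. t=5/3 → T at (17/3,6); v=(-2,-3)
5. t=2 → B at (5/3,0); v=(-2,3)
6. t=5/6 → L at (0,5/2); v=(2,3)
7. t=7/6 → T at (7/3,6); v=(2,-3)
8. t=2 → B at (19/3,0); v=(2,3)

Final position: (19/3,0)
Wall sequence: TBRTBLTB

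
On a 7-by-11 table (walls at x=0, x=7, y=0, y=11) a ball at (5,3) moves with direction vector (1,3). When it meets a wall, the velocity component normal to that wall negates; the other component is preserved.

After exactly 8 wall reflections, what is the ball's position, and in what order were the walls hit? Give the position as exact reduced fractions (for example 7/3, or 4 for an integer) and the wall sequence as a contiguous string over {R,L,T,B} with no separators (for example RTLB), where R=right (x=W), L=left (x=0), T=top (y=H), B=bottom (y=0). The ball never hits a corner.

Final position: (17/3,11)
Wall sequence: RTBLTBRT

1. t=2 → R at (7,9); v=(-1,3)
2. t=2/3 → T at (19/3,11); v=(-1,-3)
3. t=11/3 → B at (8/3,0); v=(-1,3)
4. t=8/3 → L at (0,8); v=(1,3)
5. t=1 → T at (1,11); v=(1,-3)
6. t=11/3 → B at (14/3,0); v=(1,3)
7. t=7/3 → R at (7,7); v=(-1,3)
8. t=4/3 → T at (17/3,11); v=(-1,-3)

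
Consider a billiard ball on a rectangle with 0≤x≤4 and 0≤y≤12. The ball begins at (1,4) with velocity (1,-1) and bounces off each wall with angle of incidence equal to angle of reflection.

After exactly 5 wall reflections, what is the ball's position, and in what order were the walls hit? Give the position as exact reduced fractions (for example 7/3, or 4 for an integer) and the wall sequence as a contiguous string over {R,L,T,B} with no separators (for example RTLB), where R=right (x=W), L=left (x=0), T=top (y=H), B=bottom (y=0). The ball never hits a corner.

Final position: (0,11)
Wall sequence: RBLRL

1. t=3 → R at (4,1); v=(-1,-1)
2. t=1 → B at (3,0); v=(-1,1)
3. t=3 → L at (0,3); v=(1,1)
4. t=4 → R at (4,7); v=(-1,1)
5. t=4 → L at (0,11); v=(1,1)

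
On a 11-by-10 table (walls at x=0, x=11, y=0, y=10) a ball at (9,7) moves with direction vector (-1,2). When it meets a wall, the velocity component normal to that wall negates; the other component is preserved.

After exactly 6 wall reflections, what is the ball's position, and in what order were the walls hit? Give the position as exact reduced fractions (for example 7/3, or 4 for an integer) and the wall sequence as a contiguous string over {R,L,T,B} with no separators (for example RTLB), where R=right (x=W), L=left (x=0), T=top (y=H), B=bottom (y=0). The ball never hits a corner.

Final position: (11,7)
Wall sequence: TBLTBR

1. t=3/2 → T at (15/2,10); v=(-1,-2)
2. t=5 → B at (5/2,0); v=(-1,2)
3. t=5/2 → L at (0,5); v=(1,2)
4. t=5/2 → T at (5/2,10); v=(1,-2)
5. t=5 → B at (15/2,0); v=(1,2)
6. t=7/2 → R at (11,7); v=(-1,2)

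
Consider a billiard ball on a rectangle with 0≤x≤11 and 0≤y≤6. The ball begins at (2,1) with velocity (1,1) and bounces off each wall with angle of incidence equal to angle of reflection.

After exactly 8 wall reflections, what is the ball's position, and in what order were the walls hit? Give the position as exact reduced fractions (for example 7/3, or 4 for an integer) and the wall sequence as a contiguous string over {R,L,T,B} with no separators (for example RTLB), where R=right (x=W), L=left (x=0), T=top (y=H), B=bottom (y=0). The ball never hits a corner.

Final position: (11,4)
Wall sequence: TRBTLBTR

1. t=5 → T at (7,6); v=(1,-1)
2. t=4 → R at (11,2); v=(-1,-1)
3. t=2 → B at (9,0); v=(-1,1)
4. t=6 → T at (3,6); v=(-1,-1)
5. t=3 → L at (0,3); v=(1,-1)
6. t=3 → B at (3,0); v=(1,1)
7. t=6 → T at (9,6); v=(1,-1)
8. t=2 → R at (11,4); v=(-1,-1)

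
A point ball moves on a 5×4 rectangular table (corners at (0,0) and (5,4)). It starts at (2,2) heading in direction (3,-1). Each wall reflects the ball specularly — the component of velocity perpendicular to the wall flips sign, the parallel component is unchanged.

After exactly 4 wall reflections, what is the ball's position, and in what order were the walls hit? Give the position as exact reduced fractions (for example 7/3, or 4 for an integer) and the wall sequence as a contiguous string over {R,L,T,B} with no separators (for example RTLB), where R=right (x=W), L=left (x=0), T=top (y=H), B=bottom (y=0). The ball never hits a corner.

Final position: (5,7/3)
Wall sequence: RBLR

1. t=1 → R at (5,1); v=(-3,-1)
2. t=1 → B at (2,0); v=(-3,1)
3. t=2/3 → L at (0,2/3); v=(3,1)
4. t=5/3 → R at (5,7/3); v=(-3,1)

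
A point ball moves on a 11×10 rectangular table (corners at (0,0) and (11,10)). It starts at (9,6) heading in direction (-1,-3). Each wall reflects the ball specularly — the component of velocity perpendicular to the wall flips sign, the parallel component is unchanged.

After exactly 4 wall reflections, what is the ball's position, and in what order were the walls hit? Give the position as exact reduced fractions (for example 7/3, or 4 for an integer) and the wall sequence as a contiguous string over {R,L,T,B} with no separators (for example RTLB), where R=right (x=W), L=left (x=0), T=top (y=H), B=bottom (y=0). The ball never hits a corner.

1. t=2 → B at (7,0); v=(-1,3)
2. t=10/3 → T at (11/3,10); v=(-1,-3)
3. t=10/3 → B at (1/3,0); v=(-1,3)
4. t=1/3 → L at (0,1); v=(1,3)

Final position: (0,1)
Wall sequence: BTBL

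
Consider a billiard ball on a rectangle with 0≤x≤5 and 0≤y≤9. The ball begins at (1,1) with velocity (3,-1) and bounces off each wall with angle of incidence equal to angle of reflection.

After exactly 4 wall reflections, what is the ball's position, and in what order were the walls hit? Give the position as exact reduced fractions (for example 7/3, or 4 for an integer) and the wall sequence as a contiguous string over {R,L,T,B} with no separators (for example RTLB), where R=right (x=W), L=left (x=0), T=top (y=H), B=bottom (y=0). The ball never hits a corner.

Final position: (5,11/3)
Wall sequence: BRLR

1. t=1 → B at (4,0); v=(3,1)
2. t=1/3 → R at (5,1/3); v=(-3,1)
3. t=5/3 → L at (0,2); v=(3,1)
4. t=5/3 → R at (5,11/3); v=(-3,1)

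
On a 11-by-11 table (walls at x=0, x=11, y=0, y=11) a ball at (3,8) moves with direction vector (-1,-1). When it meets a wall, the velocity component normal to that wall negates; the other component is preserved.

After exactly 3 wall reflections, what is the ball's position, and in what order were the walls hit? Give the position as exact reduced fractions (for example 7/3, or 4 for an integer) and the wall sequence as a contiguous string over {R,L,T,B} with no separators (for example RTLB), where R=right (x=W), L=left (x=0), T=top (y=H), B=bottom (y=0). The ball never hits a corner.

Final position: (11,6)
Wall sequence: LBR

1. t=3 → L at (0,5); v=(1,-1)
2. t=5 → B at (5,0); v=(1,1)
3. t=6 → R at (11,6); v=(-1,1)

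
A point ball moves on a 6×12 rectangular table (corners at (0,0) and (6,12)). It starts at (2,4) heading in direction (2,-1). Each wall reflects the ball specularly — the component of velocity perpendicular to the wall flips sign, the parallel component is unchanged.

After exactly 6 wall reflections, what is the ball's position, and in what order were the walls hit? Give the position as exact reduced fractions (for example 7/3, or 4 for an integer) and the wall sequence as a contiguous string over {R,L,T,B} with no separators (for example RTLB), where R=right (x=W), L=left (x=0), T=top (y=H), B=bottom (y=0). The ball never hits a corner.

1. t=2 → R at (6,2); v=(-2,-1)
2. t=2 → B at (2,0); v=(-2,1)
3. t=1 → L at (0,1); v=(2,1)
4. t=3 → R at (6,4); v=(-2,1)
5. t=3 → L at (0,7); v=(2,1)
6. t=3 → R at (6,10); v=(-2,1)

Final position: (6,10)
Wall sequence: RBLRLR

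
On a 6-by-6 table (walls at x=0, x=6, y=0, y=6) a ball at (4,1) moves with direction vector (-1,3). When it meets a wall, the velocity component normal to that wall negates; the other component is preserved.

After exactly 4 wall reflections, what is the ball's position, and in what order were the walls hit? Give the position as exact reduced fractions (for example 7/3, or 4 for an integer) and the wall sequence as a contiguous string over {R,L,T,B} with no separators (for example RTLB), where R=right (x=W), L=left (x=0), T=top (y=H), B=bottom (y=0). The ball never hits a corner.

Final position: (5/3,6)
Wall sequence: TBLT

1. t=5/3 → T at (7/3,6); v=(-1,-3)
2. t=2 → B at (1/3,0); v=(-1,3)
3. t=1/3 → L at (0,1); v=(1,3)
4. t=5/3 → T at (5/3,6); v=(1,-3)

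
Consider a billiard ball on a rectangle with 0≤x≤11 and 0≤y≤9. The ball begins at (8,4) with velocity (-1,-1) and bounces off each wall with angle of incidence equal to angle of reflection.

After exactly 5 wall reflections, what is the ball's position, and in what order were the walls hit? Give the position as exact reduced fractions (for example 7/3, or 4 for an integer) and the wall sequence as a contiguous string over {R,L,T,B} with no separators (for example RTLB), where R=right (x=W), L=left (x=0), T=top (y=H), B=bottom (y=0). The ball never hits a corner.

Final position: (8,0)
Wall sequence: BLTRB

1. t=4 → B at (4,0); v=(-1,1)
2. t=4 → L at (0,4); v=(1,1)
3. t=5 → T at (5,9); v=(1,-1)
4. t=6 → R at (11,3); v=(-1,-1)
5. t=3 → B at (8,0); v=(-1,1)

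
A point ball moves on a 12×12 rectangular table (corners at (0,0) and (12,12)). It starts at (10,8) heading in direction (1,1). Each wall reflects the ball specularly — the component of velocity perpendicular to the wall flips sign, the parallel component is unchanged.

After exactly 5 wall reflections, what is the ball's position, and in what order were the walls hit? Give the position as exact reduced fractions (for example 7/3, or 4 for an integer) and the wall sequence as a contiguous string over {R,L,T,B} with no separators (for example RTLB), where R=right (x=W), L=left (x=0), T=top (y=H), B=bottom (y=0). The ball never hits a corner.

1. t=2 → R at (12,10); v=(-1,1)
2. t=2 → T at (10,12); v=(-1,-1)
3. t=10 → L at (0,2); v=(1,-1)
4. t=2 → B at (2,0); v=(1,1)
5. t=10 → R at (12,10); v=(-1,1)

Final position: (12,10)
Wall sequence: RTLBR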